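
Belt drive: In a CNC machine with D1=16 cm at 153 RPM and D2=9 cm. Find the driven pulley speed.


Given: D1 = 16 cm, w1 = 153 RPM, D2 = 9 cm
Using D1*w1 = D2*w2
w2 = D1*w1 / D2
w2 = 16*153 / 9
w2 = 2448 / 9
w2 = 272 RPM

272 RPM


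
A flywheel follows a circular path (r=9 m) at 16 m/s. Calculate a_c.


Given: v = 16 m/s, r = 9 m
Using a_c = v^2 / r
a_c = 16^2 / 9
a_c = 256 / 9
a_c = 256/9 m/s^2

256/9 m/s^2


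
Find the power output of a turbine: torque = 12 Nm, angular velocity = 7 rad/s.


Given: tau = 12 Nm, omega = 7 rad/s
Using P = tau * omega
P = 12 * 7
P = 84 W

84 W


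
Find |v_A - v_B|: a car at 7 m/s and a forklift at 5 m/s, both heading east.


Given: v_A = 7 m/s east, v_B = 5 m/s east
Both move in the same direction; relative speed = |v_A - v_B|
|7 - 5| = |2|
= 2 m/s

2 m/s


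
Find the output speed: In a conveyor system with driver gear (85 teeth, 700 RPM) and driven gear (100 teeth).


Given: N1 = 85 teeth, w1 = 700 RPM, N2 = 100 teeth
Using N1*w1 = N2*w2
w2 = N1*w1 / N2
w2 = 85*700 / 100
w2 = 59500 / 100
w2 = 595 RPM

595 RPM


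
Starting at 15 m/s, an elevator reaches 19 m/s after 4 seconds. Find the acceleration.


Given: initial velocity v0 = 15 m/s, final velocity v = 19 m/s, time t = 4 s
Using a = (v - v0) / t
a = (19 - 15) / 4
a = 4 / 4
a = 1 m/s^2

1 m/s^2


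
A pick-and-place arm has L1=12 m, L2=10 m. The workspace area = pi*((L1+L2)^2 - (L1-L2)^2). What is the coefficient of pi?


Given: L1 = 12, L2 = 10
(L1+L2)^2 = (22)^2 = 484
(L1-L2)^2 = (2)^2 = 4
Difference = 484 - 4 = 480
This equals 4*L1*L2 = 4*12*10 = 480
Workspace area = 480*pi

480


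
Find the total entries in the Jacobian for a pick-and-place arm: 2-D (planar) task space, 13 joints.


Given: task space dimension = 2, joints = 13
Jacobian is a 2 x 13 matrix
Total entries = rows * columns
Total = 2 * 13
Total = 26

26


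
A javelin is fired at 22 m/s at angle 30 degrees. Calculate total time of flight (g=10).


Given: v0 = 22 m/s, theta = 30 deg, g = 10 m/s^2
sin(30) = 1/2
Using T = 2*v0*sin(theta) / g
T = 2*22*1/2 / 10
T = 22 / 10
T = 11/5 s

11/5 s


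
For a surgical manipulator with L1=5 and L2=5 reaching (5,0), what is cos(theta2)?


Given: L1 = 5, L2 = 5, target (x, y) = (5, 0)
Using cos(theta2) = (x^2 + y^2 - L1^2 - L2^2) / (2*L1*L2)
x^2 + y^2 = 5^2 + 0 = 25
L1^2 + L2^2 = 25 + 25 = 50
Numerator = 25 - 50 = -25
Denominator = 2*5*5 = 50
cos(theta2) = -25/50 = -1/2

-1/2


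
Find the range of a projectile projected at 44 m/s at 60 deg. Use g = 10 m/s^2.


Given: v0 = 44 m/s, theta = 60 deg, g = 10 m/s^2
sin(2*60) = sin(120) = sqrt(3)/2
Using R = v0^2 * sin(2*theta) / g
R = 44^2 * (sqrt(3)/2) / 10
R = 1936 * sqrt(3) / 20
R = 484/5*sqrt(3) m

484/5*sqrt(3) m


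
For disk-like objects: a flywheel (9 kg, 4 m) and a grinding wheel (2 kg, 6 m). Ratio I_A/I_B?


Given: M1=9 kg, R1=4 m, M2=2 kg, R2=6 m
For a disk: I = (1/2)*M*R^2, so I_A/I_B = (M1*R1^2)/(M2*R2^2)
M1*R1^2 = 9*16 = 144
M2*R2^2 = 2*36 = 72
I_A/I_B = 144/72 = 2

2


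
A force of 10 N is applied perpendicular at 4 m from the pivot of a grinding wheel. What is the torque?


Given: F = 10 N, r = 4 m, angle = 90 deg (perpendicular)
Using tau = F * r * sin(90)
sin(90) = 1
tau = 10 * 4 * 1
tau = 40 Nm

40 Nm


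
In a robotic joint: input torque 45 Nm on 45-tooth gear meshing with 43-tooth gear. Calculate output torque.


Given: N1 = 45, N2 = 43, T1 = 45 Nm
Using T2/T1 = N2/N1
T2 = T1 * N2 / N1
T2 = 45 * 43 / 45
T2 = 1935 / 45
T2 = 43 Nm

43 Nm


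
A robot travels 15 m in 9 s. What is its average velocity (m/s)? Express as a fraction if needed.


Given: distance d = 15 m, time t = 9 s
Using v = d / t
v = 15 / 9
v = 5/3 m/s

5/3 m/s


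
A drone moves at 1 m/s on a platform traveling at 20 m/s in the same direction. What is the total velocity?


Given: object velocity = 1 m/s, platform velocity = 20 m/s (same direction)
Using classical velocity addition: v_total = v_object + v_platform
v_total = 1 + 20
v_total = 21 m/s

21 m/s


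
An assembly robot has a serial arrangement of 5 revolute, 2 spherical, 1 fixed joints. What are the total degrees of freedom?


Given: serial robot with 5 revolute, 2 spherical, 1 fixed joints
DOF contribution per joint type: revolute=1, prismatic=1, spherical=3, fixed=0
DOF = 5*1 + 2*3 + 1*0
DOF = 11

11


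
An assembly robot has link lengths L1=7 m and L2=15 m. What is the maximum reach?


Given: L1 = 7 m, L2 = 15 m
For a 2-link planar arm, max reach = L1 + L2 (fully extended)
Max reach = 7 + 15
Max reach = 22 m

22 m


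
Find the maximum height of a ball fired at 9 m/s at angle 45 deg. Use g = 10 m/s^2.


Given: v0 = 9 m/s, theta = 45 deg, g = 10 m/s^2
sin^2(45) = 1/2
Using H = v0^2 * sin^2(theta) / (2*g)
H = 9^2 * 1/2 / (2*10)
H = 81 * 1/2 / 20
H = 81/2 / 20
H = 81/40 m

81/40 m


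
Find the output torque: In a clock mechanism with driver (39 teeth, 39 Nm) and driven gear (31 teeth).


Given: N1 = 39, N2 = 31, T1 = 39 Nm
Using T2/T1 = N2/N1
T2 = T1 * N2 / N1
T2 = 39 * 31 / 39
T2 = 1209 / 39
T2 = 31 Nm

31 Nm


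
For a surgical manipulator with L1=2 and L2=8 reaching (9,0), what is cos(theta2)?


Given: L1 = 2, L2 = 8, target (x, y) = (9, 0)
Using cos(theta2) = (x^2 + y^2 - L1^2 - L2^2) / (2*L1*L2)
x^2 + y^2 = 9^2 + 0 = 81
L1^2 + L2^2 = 4 + 64 = 68
Numerator = 81 - 68 = 13
Denominator = 2*2*8 = 32
cos(theta2) = 13/32 = 13/32

13/32


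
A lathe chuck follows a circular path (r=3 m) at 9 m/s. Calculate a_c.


Given: v = 9 m/s, r = 3 m
Using a_c = v^2 / r
a_c = 9^2 / 3
a_c = 81 / 3
a_c = 27 m/s^2

27 m/s^2


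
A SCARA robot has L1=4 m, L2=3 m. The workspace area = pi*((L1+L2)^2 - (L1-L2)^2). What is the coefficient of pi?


Given: L1 = 4, L2 = 3
(L1+L2)^2 = (7)^2 = 49
(L1-L2)^2 = (1)^2 = 1
Difference = 49 - 1 = 48
This equals 4*L1*L2 = 4*4*3 = 48
Workspace area = 48*pi

48


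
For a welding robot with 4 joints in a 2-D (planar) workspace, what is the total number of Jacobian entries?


Given: task space dimension = 2, joints = 4
Jacobian is a 2 x 4 matrix
Total entries = rows * columns
Total = 2 * 4
Total = 8

8


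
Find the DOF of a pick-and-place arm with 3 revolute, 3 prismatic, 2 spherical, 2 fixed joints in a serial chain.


Given: serial robot with 3 revolute, 3 prismatic, 2 spherical, 2 fixed joints
DOF contribution per joint type: revolute=1, prismatic=1, spherical=3, fixed=0
DOF = 3*1 + 3*1 + 2*3 + 2*0
DOF = 12

12


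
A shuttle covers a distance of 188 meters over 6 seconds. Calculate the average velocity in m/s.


Given: distance d = 188 m, time t = 6 s
Using v = d / t
v = 188 / 6
v = 94/3 m/s

94/3 m/s


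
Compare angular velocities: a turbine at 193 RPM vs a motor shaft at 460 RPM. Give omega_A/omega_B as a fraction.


Given: RPM_A = 193, RPM_B = 460
omega = 2*pi*RPM/60, so omega_A/omega_B = RPM_A / RPM_B
omega_A/omega_B = 193 / 460
omega_A/omega_B = 193/460

193/460


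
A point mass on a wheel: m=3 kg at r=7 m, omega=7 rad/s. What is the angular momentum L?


Given: m = 3 kg, r = 7 m, omega = 7 rad/s
For a point mass: I = m*r^2
I = 3*7^2 = 3*49 = 147
L = I*omega = 147*7
L = 1029 kg*m^2/s

1029 kg*m^2/s


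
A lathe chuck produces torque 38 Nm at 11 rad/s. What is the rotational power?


Given: tau = 38 Nm, omega = 11 rad/s
Using P = tau * omega
P = 38 * 11
P = 418 W

418 W


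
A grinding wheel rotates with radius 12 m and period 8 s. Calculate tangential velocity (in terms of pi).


Given: radius r = 12 m, period T = 8 s
Using v = 2*pi*r / T
v = 2*pi*12 / 8
v = 24*pi / 8
v = 3*pi m/s

3*pi m/s


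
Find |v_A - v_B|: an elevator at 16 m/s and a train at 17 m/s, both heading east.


Given: v_A = 16 m/s east, v_B = 17 m/s east
Both move in the same direction; relative speed = |v_A - v_B|
|16 - 17| = |-1|
= 1 m/s

1 m/s


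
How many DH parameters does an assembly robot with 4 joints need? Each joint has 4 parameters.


Given: 4 joints, 4 DH parameters per joint (d, theta, a, alpha)
Total DH parameters = number_of_joints * 4
Total = 4 * 4
Total = 16

16


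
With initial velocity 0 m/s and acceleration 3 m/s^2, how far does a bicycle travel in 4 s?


Given: v0 = 0 m/s, a = 3 m/s^2, t = 4 s
Using s = v0*t + (1/2)*a*t^2
s = 0*4 + (1/2)*3*4^2
s = 0 + (1/2)*48
s = 0 + 24
s = 24

24 m


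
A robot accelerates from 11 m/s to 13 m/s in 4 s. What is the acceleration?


Given: initial velocity v0 = 11 m/s, final velocity v = 13 m/s, time t = 4 s
Using a = (v - v0) / t
a = (13 - 11) / 4
a = 2 / 4
a = 1/2 m/s^2

1/2 m/s^2


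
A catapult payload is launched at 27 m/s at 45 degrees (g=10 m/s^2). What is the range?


Given: v0 = 27 m/s, theta = 45 deg, g = 10 m/s^2
sin(2*45) = sin(90) = 1
Using R = v0^2 * sin(2*theta) / g
R = 27^2 * 1 / 10
R = 729 / 10
R = 729/10 m

729/10 m


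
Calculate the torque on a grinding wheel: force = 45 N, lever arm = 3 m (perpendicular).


Given: F = 45 N, r = 3 m, angle = 90 deg (perpendicular)
Using tau = F * r * sin(90)
sin(90) = 1
tau = 45 * 3 * 1
tau = 135 Nm

135 Nm


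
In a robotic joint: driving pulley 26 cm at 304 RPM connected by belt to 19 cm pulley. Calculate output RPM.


Given: D1 = 26 cm, w1 = 304 RPM, D2 = 19 cm
Using D1*w1 = D2*w2
w2 = D1*w1 / D2
w2 = 26*304 / 19
w2 = 7904 / 19
w2 = 416 RPM

416 RPM


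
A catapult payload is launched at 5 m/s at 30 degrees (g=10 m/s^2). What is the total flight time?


Given: v0 = 5 m/s, theta = 30 deg, g = 10 m/s^2
sin(30) = 1/2
Using T = 2*v0*sin(theta) / g
T = 2*5*1/2 / 10
T = 5 / 10
T = 1/2 s

1/2 s


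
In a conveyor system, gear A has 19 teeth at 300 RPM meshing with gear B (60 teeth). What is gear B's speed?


Given: N1 = 19 teeth, w1 = 300 RPM, N2 = 60 teeth
Using N1*w1 = N2*w2
w2 = N1*w1 / N2
w2 = 19*300 / 60
w2 = 5700 / 60
w2 = 95 RPM

95 RPM


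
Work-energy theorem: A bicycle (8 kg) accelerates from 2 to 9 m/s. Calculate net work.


Given: m = 8 kg, v0 = 2 m/s, v = 9 m/s
Using W = (1/2)*m*(v^2 - v0^2)
v^2 = 9^2 = 81
v0^2 = 2^2 = 4
v^2 - v0^2 = 81 - 4 = 77
W = (1/2)*8*77 = 308 J

308 J


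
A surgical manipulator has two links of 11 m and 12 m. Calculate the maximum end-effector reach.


Given: L1 = 11 m, L2 = 12 m
For a 2-link planar arm, max reach = L1 + L2 (fully extended)
Max reach = 11 + 12
Max reach = 23 m

23 m


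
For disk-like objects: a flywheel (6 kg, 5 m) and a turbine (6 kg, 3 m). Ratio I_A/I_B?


Given: M1=6 kg, R1=5 m, M2=6 kg, R2=3 m
For a disk: I = (1/2)*M*R^2, so I_A/I_B = (M1*R1^2)/(M2*R2^2)
M1*R1^2 = 6*25 = 150
M2*R2^2 = 6*9 = 54
I_A/I_B = 150/54 = 25/9

25/9


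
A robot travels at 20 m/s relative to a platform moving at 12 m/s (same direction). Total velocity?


Given: object velocity = 20 m/s, platform velocity = 12 m/s (same direction)
Using classical velocity addition: v_total = v_object + v_platform
v_total = 20 + 12
v_total = 32 m/s

32 m/s


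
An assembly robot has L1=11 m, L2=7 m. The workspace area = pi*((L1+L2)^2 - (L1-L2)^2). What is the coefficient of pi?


Given: L1 = 11, L2 = 7
(L1+L2)^2 = (18)^2 = 324
(L1-L2)^2 = (4)^2 = 16
Difference = 324 - 16 = 308
This equals 4*L1*L2 = 4*11*7 = 308
Workspace area = 308*pi

308


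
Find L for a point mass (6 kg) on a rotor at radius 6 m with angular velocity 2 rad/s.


Given: m = 6 kg, r = 6 m, omega = 2 rad/s
For a point mass: I = m*r^2
I = 6*6^2 = 6*36 = 216
L = I*omega = 216*2
L = 432 kg*m^2/s

432 kg*m^2/s


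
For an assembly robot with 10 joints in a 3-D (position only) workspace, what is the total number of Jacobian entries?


Given: task space dimension = 3, joints = 10
Jacobian is a 3 x 10 matrix
Total entries = rows * columns
Total = 3 * 10
Total = 30

30


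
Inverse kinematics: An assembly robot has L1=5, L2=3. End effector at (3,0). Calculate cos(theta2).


Given: L1 = 5, L2 = 3, target (x, y) = (3, 0)
Using cos(theta2) = (x^2 + y^2 - L1^2 - L2^2) / (2*L1*L2)
x^2 + y^2 = 3^2 + 0 = 9
L1^2 + L2^2 = 25 + 9 = 34
Numerator = 9 - 34 = -25
Denominator = 2*5*3 = 30
cos(theta2) = -25/30 = -5/6

-5/6


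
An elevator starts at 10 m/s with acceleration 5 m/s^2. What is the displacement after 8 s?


Given: v0 = 10 m/s, a = 5 m/s^2, t = 8 s
Using s = v0*t + (1/2)*a*t^2
s = 10*8 + (1/2)*5*8^2
s = 80 + (1/2)*320
s = 80 + 160
s = 240

240 m


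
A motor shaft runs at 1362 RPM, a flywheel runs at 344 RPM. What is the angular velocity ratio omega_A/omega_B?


Given: RPM_A = 1362, RPM_B = 344
omega = 2*pi*RPM/60, so omega_A/omega_B = RPM_A / RPM_B
omega_A/omega_B = 1362 / 344
omega_A/omega_B = 681/172

681/172


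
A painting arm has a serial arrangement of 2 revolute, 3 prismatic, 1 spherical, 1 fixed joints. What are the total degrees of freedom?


Given: serial robot with 2 revolute, 3 prismatic, 1 spherical, 1 fixed joints
DOF contribution per joint type: revolute=1, prismatic=1, spherical=3, fixed=0
DOF = 2*1 + 3*1 + 1*3 + 1*0
DOF = 8

8


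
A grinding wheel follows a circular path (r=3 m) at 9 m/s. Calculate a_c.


Given: v = 9 m/s, r = 3 m
Using a_c = v^2 / r
a_c = 9^2 / 3
a_c = 81 / 3
a_c = 27 m/s^2

27 m/s^2


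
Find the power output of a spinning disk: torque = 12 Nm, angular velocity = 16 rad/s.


Given: tau = 12 Nm, omega = 16 rad/s
Using P = tau * omega
P = 12 * 16
P = 192 W

192 W


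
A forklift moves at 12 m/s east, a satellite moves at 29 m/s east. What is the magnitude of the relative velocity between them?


Given: v_A = 12 m/s east, v_B = 29 m/s east
Both move in the same direction; relative speed = |v_A - v_B|
|12 - 29| = |-17|
= 17 m/s

17 m/s


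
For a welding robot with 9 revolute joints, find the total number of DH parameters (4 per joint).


Given: 9 joints, 4 DH parameters per joint (d, theta, a, alpha)
Total DH parameters = number_of_joints * 4
Total = 9 * 4
Total = 36

36


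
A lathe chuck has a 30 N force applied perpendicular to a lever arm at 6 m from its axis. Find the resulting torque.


Given: F = 30 N, r = 6 m, angle = 90 deg (perpendicular)
Using tau = F * r * sin(90)
sin(90) = 1
tau = 30 * 6 * 1
tau = 180 Nm

180 Nm


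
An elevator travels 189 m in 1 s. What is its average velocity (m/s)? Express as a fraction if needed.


Given: distance d = 189 m, time t = 1 s
Using v = d / t
v = 189 / 1
v = 189 m/s

189 m/s


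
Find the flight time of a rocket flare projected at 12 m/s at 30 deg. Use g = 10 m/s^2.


Given: v0 = 12 m/s, theta = 30 deg, g = 10 m/s^2
sin(30) = 1/2
Using T = 2*v0*sin(theta) / g
T = 2*12*1/2 / 10
T = 12 / 10
T = 6/5 s

6/5 s


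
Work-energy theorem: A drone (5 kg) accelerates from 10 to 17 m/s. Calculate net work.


Given: m = 5 kg, v0 = 10 m/s, v = 17 m/s
Using W = (1/2)*m*(v^2 - v0^2)
v^2 = 17^2 = 289
v0^2 = 10^2 = 100
v^2 - v0^2 = 289 - 100 = 189
W = (1/2)*5*189 = 945/2 J

945/2 J


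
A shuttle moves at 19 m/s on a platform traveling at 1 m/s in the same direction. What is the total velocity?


Given: object velocity = 19 m/s, platform velocity = 1 m/s (same direction)
Using classical velocity addition: v_total = v_object + v_platform
v_total = 19 + 1
v_total = 20 m/s

20 m/s


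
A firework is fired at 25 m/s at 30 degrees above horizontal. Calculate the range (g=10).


Given: v0 = 25 m/s, theta = 30 deg, g = 10 m/s^2
sin(2*30) = sin(60) = sqrt(3)/2
Using R = v0^2 * sin(2*theta) / g
R = 25^2 * (sqrt(3)/2) / 10
R = 625 * sqrt(3) / 20
R = 125/4*sqrt(3) m

125/4*sqrt(3) m


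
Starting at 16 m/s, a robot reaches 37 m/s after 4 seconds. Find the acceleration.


Given: initial velocity v0 = 16 m/s, final velocity v = 37 m/s, time t = 4 s
Using a = (v - v0) / t
a = (37 - 16) / 4
a = 21 / 4
a = 21/4 m/s^2

21/4 m/s^2


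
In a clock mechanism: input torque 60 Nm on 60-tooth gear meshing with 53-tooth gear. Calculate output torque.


Given: N1 = 60, N2 = 53, T1 = 60 Nm
Using T2/T1 = N2/N1
T2 = T1 * N2 / N1
T2 = 60 * 53 / 60
T2 = 3180 / 60
T2 = 53 Nm

53 Nm


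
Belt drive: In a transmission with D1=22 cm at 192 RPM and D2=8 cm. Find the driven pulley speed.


Given: D1 = 22 cm, w1 = 192 RPM, D2 = 8 cm
Using D1*w1 = D2*w2
w2 = D1*w1 / D2
w2 = 22*192 / 8
w2 = 4224 / 8
w2 = 528 RPM

528 RPM


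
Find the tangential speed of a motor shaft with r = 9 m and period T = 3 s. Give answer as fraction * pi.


Given: radius r = 9 m, period T = 3 s
Using v = 2*pi*r / T
v = 2*pi*9 / 3
v = 18*pi / 3
v = 6*pi m/s

6*pi m/s


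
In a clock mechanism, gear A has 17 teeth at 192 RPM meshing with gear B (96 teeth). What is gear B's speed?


Given: N1 = 17 teeth, w1 = 192 RPM, N2 = 96 teeth
Using N1*w1 = N2*w2
w2 = N1*w1 / N2
w2 = 17*192 / 96
w2 = 3264 / 96
w2 = 34 RPM

34 RPM


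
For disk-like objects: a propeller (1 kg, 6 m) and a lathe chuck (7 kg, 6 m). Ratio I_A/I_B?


Given: M1=1 kg, R1=6 m, M2=7 kg, R2=6 m
For a disk: I = (1/2)*M*R^2, so I_A/I_B = (M1*R1^2)/(M2*R2^2)
M1*R1^2 = 1*36 = 36
M2*R2^2 = 7*36 = 252
I_A/I_B = 36/252 = 1/7

1/7


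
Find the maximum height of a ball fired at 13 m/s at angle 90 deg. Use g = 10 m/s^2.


Given: v0 = 13 m/s, theta = 90 deg, g = 10 m/s^2
sin^2(90) = 1
Using H = v0^2 * sin^2(theta) / (2*g)
H = 13^2 * 1 / (2*10)
H = 169 * 1 / 20
H = 169 / 20
H = 169/20 m

169/20 m


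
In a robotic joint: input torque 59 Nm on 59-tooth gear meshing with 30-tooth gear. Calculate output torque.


Given: N1 = 59, N2 = 30, T1 = 59 Nm
Using T2/T1 = N2/N1
T2 = T1 * N2 / N1
T2 = 59 * 30 / 59
T2 = 1770 / 59
T2 = 30 Nm

30 Nm


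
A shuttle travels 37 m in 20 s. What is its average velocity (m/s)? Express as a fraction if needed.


Given: distance d = 37 m, time t = 20 s
Using v = d / t
v = 37 / 20
v = 37/20 m/s

37/20 m/s


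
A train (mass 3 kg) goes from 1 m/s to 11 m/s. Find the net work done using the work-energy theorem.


Given: m = 3 kg, v0 = 1 m/s, v = 11 m/s
Using W = (1/2)*m*(v^2 - v0^2)
v^2 = 11^2 = 121
v0^2 = 1^2 = 1
v^2 - v0^2 = 121 - 1 = 120
W = (1/2)*3*120 = 180 J

180 J


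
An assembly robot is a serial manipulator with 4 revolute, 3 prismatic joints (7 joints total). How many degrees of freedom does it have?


Given: serial robot with 4 revolute, 3 prismatic joints
DOF contribution per joint type: revolute=1, prismatic=1, spherical=3, fixed=0
DOF = 4*1 + 3*1
DOF = 7

7


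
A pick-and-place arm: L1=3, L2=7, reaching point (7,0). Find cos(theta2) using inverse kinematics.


Given: L1 = 3, L2 = 7, target (x, y) = (7, 0)
Using cos(theta2) = (x^2 + y^2 - L1^2 - L2^2) / (2*L1*L2)
x^2 + y^2 = 7^2 + 0 = 49
L1^2 + L2^2 = 9 + 49 = 58
Numerator = 49 - 58 = -9
Denominator = 2*3*7 = 42
cos(theta2) = -9/42 = -3/14

-3/14


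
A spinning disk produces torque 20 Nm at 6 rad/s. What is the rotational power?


Given: tau = 20 Nm, omega = 6 rad/s
Using P = tau * omega
P = 20 * 6
P = 120 W

120 W


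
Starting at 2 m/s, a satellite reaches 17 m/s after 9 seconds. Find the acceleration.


Given: initial velocity v0 = 2 m/s, final velocity v = 17 m/s, time t = 9 s
Using a = (v - v0) / t
a = (17 - 2) / 9
a = 15 / 9
a = 5/3 m/s^2

5/3 m/s^2


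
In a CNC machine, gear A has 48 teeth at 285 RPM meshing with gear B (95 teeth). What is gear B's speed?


Given: N1 = 48 teeth, w1 = 285 RPM, N2 = 95 teeth
Using N1*w1 = N2*w2
w2 = N1*w1 / N2
w2 = 48*285 / 95
w2 = 13680 / 95
w2 = 144 RPM

144 RPM


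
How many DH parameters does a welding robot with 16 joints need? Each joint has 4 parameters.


Given: 16 joints, 4 DH parameters per joint (d, theta, a, alpha)
Total DH parameters = number_of_joints * 4
Total = 16 * 4
Total = 64

64


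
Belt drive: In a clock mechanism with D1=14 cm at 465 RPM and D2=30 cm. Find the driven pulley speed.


Given: D1 = 14 cm, w1 = 465 RPM, D2 = 30 cm
Using D1*w1 = D2*w2
w2 = D1*w1 / D2
w2 = 14*465 / 30
w2 = 6510 / 30
w2 = 217 RPM

217 RPM


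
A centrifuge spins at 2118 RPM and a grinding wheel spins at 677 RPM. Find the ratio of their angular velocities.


Given: RPM_A = 2118, RPM_B = 677
omega = 2*pi*RPM/60, so omega_A/omega_B = RPM_A / RPM_B
omega_A/omega_B = 2118 / 677
omega_A/omega_B = 2118/677

2118/677


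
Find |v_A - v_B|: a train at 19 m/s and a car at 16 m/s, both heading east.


Given: v_A = 19 m/s east, v_B = 16 m/s east
Both move in the same direction; relative speed = |v_A - v_B|
|19 - 16| = |3|
= 3 m/s

3 m/s


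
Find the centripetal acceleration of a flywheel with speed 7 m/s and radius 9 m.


Given: v = 7 m/s, r = 9 m
Using a_c = v^2 / r
a_c = 7^2 / 9
a_c = 49 / 9
a_c = 49/9 m/s^2

49/9 m/s^2


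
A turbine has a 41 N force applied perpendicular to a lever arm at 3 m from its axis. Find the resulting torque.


Given: F = 41 N, r = 3 m, angle = 90 deg (perpendicular)
Using tau = F * r * sin(90)
sin(90) = 1
tau = 41 * 3 * 1
tau = 123 Nm

123 Nm


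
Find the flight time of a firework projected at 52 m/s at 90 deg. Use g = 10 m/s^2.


Given: v0 = 52 m/s, theta = 90 deg, g = 10 m/s^2
sin(90) = 1
Using T = 2*v0*sin(theta) / g
T = 2*52*1 / 10
T = 104 / 10
T = 52/5 s

52/5 s


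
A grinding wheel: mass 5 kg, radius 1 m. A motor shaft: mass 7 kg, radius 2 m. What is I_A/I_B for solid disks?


Given: M1=5 kg, R1=1 m, M2=7 kg, R2=2 m
For a disk: I = (1/2)*M*R^2, so I_A/I_B = (M1*R1^2)/(M2*R2^2)
M1*R1^2 = 5*1 = 5
M2*R2^2 = 7*4 = 28
I_A/I_B = 5/28 = 5/28

5/28


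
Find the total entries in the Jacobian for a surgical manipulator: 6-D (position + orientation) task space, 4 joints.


Given: task space dimension = 6, joints = 4
Jacobian is a 6 x 4 matrix
Total entries = rows * columns
Total = 6 * 4
Total = 24

24


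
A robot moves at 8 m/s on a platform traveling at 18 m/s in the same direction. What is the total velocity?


Given: object velocity = 8 m/s, platform velocity = 18 m/s (same direction)
Using classical velocity addition: v_total = v_object + v_platform
v_total = 8 + 18
v_total = 26 m/s

26 m/s


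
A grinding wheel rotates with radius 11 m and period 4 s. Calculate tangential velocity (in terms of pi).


Given: radius r = 11 m, period T = 4 s
Using v = 2*pi*r / T
v = 2*pi*11 / 4
v = 22*pi / 4
v = 11/2*pi m/s

11/2*pi m/s


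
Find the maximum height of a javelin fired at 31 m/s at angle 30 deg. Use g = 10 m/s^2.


Given: v0 = 31 m/s, theta = 30 deg, g = 10 m/s^2
sin^2(30) = 1/4
Using H = v0^2 * sin^2(theta) / (2*g)
H = 31^2 * 1/4 / (2*10)
H = 961 * 1/4 / 20
H = 961/4 / 20
H = 961/80 m

961/80 m


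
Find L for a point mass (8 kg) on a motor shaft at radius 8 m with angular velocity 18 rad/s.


Given: m = 8 kg, r = 8 m, omega = 18 rad/s
For a point mass: I = m*r^2
I = 8*8^2 = 8*64 = 512
L = I*omega = 512*18
L = 9216 kg*m^2/s

9216 kg*m^2/s


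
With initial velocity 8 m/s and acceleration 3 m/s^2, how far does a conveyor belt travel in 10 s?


Given: v0 = 8 m/s, a = 3 m/s^2, t = 10 s
Using s = v0*t + (1/2)*a*t^2
s = 8*10 + (1/2)*3*10^2
s = 80 + (1/2)*300
s = 80 + 150
s = 230

230 m


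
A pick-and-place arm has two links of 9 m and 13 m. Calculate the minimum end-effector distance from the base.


Given: L1 = 9 m, L2 = 13 m
For a 2-link planar arm, min reach = |L1 - L2| (second link folded back)
Min reach = |9 - 13|
Min reach = 4 m

4 m


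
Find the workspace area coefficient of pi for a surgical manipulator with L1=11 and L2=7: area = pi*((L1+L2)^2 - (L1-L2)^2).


Given: L1 = 11, L2 = 7
(L1+L2)^2 = (18)^2 = 324
(L1-L2)^2 = (4)^2 = 16
Difference = 324 - 16 = 308
This equals 4*L1*L2 = 4*11*7 = 308
Workspace area = 308*pi

308


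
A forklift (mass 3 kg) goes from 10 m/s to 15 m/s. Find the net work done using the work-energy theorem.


Given: m = 3 kg, v0 = 10 m/s, v = 15 m/s
Using W = (1/2)*m*(v^2 - v0^2)
v^2 = 15^2 = 225
v0^2 = 10^2 = 100
v^2 - v0^2 = 225 - 100 = 125
W = (1/2)*3*125 = 375/2 J

375/2 J


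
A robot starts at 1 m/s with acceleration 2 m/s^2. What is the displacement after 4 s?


Given: v0 = 1 m/s, a = 2 m/s^2, t = 4 s
Using s = v0*t + (1/2)*a*t^2
s = 1*4 + (1/2)*2*4^2
s = 4 + (1/2)*32
s = 4 + 16
s = 20

20 m


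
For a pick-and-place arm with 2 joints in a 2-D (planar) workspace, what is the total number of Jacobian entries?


Given: task space dimension = 2, joints = 2
Jacobian is a 2 x 2 matrix
Total entries = rows * columns
Total = 2 * 2
Total = 4

4


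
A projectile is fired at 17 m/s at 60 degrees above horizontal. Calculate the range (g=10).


Given: v0 = 17 m/s, theta = 60 deg, g = 10 m/s^2
sin(2*60) = sin(120) = sqrt(3)/2
Using R = v0^2 * sin(2*theta) / g
R = 17^2 * (sqrt(3)/2) / 10
R = 289 * sqrt(3) / 20
R = 289/20*sqrt(3) m

289/20*sqrt(3) m


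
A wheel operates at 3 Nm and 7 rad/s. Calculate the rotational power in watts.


Given: tau = 3 Nm, omega = 7 rad/s
Using P = tau * omega
P = 3 * 7
P = 21 W

21 W


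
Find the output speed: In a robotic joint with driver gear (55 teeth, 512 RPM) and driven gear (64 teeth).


Given: N1 = 55 teeth, w1 = 512 RPM, N2 = 64 teeth
Using N1*w1 = N2*w2
w2 = N1*w1 / N2
w2 = 55*512 / 64
w2 = 28160 / 64
w2 = 440 RPM

440 RPM


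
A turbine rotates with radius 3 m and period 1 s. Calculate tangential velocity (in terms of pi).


Given: radius r = 3 m, period T = 1 s
Using v = 2*pi*r / T
v = 2*pi*3 / 1
v = 6*pi / 1
v = 6*pi m/s

6*pi m/s


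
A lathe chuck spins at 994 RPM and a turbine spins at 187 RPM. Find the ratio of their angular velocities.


Given: RPM_A = 994, RPM_B = 187
omega = 2*pi*RPM/60, so omega_A/omega_B = RPM_A / RPM_B
omega_A/omega_B = 994 / 187
omega_A/omega_B = 994/187

994/187


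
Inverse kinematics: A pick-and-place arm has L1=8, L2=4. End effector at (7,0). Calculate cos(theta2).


Given: L1 = 8, L2 = 4, target (x, y) = (7, 0)
Using cos(theta2) = (x^2 + y^2 - L1^2 - L2^2) / (2*L1*L2)
x^2 + y^2 = 7^2 + 0 = 49
L1^2 + L2^2 = 64 + 16 = 80
Numerator = 49 - 80 = -31
Denominator = 2*8*4 = 64
cos(theta2) = -31/64 = -31/64

-31/64


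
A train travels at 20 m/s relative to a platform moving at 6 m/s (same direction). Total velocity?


Given: object velocity = 20 m/s, platform velocity = 6 m/s (same direction)
Using classical velocity addition: v_total = v_object + v_platform
v_total = 20 + 6
v_total = 26 m/s

26 m/s


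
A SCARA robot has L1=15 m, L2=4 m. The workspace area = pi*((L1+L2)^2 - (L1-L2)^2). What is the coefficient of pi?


Given: L1 = 15, L2 = 4
(L1+L2)^2 = (19)^2 = 361
(L1-L2)^2 = (11)^2 = 121
Difference = 361 - 121 = 240
This equals 4*L1*L2 = 4*15*4 = 240
Workspace area = 240*pi

240


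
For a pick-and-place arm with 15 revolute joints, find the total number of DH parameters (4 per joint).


Given: 15 joints, 4 DH parameters per joint (d, theta, a, alpha)
Total DH parameters = number_of_joints * 4
Total = 15 * 4
Total = 60

60


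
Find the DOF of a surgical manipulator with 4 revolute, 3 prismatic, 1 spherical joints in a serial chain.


Given: serial robot with 4 revolute, 3 prismatic, 1 spherical joints
DOF contribution per joint type: revolute=1, prismatic=1, spherical=3, fixed=0
DOF = 4*1 + 3*1 + 1*3
DOF = 10

10


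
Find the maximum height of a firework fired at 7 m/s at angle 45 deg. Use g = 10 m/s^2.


Given: v0 = 7 m/s, theta = 45 deg, g = 10 m/s^2
sin^2(45) = 1/2
Using H = v0^2 * sin^2(theta) / (2*g)
H = 7^2 * 1/2 / (2*10)
H = 49 * 1/2 / 20
H = 49/2 / 20
H = 49/40 m

49/40 m


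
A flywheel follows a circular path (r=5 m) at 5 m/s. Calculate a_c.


Given: v = 5 m/s, r = 5 m
Using a_c = v^2 / r
a_c = 5^2 / 5
a_c = 25 / 5
a_c = 5 m/s^2

5 m/s^2


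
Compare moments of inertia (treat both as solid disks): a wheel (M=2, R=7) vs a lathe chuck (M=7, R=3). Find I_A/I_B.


Given: M1=2 kg, R1=7 m, M2=7 kg, R2=3 m
For a disk: I = (1/2)*M*R^2, so I_A/I_B = (M1*R1^2)/(M2*R2^2)
M1*R1^2 = 2*49 = 98
M2*R2^2 = 7*9 = 63
I_A/I_B = 98/63 = 14/9

14/9


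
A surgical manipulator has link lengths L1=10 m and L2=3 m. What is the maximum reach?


Given: L1 = 10 m, L2 = 3 m
For a 2-link planar arm, max reach = L1 + L2 (fully extended)
Max reach = 10 + 3
Max reach = 13 m

13 m


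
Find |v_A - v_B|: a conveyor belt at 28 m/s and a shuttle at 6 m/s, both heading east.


Given: v_A = 28 m/s east, v_B = 6 m/s east
Both move in the same direction; relative speed = |v_A - v_B|
|28 - 6| = |22|
= 22 m/s

22 m/s


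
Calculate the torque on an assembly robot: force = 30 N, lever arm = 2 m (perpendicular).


Given: F = 30 N, r = 2 m, angle = 90 deg (perpendicular)
Using tau = F * r * sin(90)
sin(90) = 1
tau = 30 * 2 * 1
tau = 60 Nm

60 Nm


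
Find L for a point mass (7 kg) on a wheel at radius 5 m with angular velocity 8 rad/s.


Given: m = 7 kg, r = 5 m, omega = 8 rad/s
For a point mass: I = m*r^2
I = 7*5^2 = 7*25 = 175
L = I*omega = 175*8
L = 1400 kg*m^2/s

1400 kg*m^2/s


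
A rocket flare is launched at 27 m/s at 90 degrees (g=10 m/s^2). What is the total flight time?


Given: v0 = 27 m/s, theta = 90 deg, g = 10 m/s^2
sin(90) = 1
Using T = 2*v0*sin(theta) / g
T = 2*27*1 / 10
T = 54 / 10
T = 27/5 s

27/5 s


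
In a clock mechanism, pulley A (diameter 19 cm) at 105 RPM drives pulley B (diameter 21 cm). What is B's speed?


Given: D1 = 19 cm, w1 = 105 RPM, D2 = 21 cm
Using D1*w1 = D2*w2
w2 = D1*w1 / D2
w2 = 19*105 / 21
w2 = 1995 / 21
w2 = 95 RPM

95 RPM


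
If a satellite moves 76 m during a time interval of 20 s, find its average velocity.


Given: distance d = 76 m, time t = 20 s
Using v = d / t
v = 76 / 20
v = 19/5 m/s

19/5 m/s


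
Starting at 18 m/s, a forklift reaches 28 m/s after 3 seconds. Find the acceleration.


Given: initial velocity v0 = 18 m/s, final velocity v = 28 m/s, time t = 3 s
Using a = (v - v0) / t
a = (28 - 18) / 3
a = 10 / 3
a = 10/3 m/s^2

10/3 m/s^2


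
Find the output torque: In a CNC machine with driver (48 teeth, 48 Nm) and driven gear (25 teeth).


Given: N1 = 48, N2 = 25, T1 = 48 Nm
Using T2/T1 = N2/N1
T2 = T1 * N2 / N1
T2 = 48 * 25 / 48
T2 = 1200 / 48
T2 = 25 Nm

25 Nm


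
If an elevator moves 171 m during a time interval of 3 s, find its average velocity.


Given: distance d = 171 m, time t = 3 s
Using v = d / t
v = 171 / 3
v = 57 m/s

57 m/s


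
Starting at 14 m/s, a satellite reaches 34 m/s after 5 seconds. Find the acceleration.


Given: initial velocity v0 = 14 m/s, final velocity v = 34 m/s, time t = 5 s
Using a = (v - v0) / t
a = (34 - 14) / 5
a = 20 / 5
a = 4 m/s^2

4 m/s^2


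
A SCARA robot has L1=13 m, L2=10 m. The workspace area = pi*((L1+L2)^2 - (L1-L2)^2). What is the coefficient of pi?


Given: L1 = 13, L2 = 10
(L1+L2)^2 = (23)^2 = 529
(L1-L2)^2 = (3)^2 = 9
Difference = 529 - 9 = 520
This equals 4*L1*L2 = 4*13*10 = 520
Workspace area = 520*pi

520


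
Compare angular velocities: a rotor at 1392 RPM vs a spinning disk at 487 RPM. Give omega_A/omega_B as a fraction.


Given: RPM_A = 1392, RPM_B = 487
omega = 2*pi*RPM/60, so omega_A/omega_B = RPM_A / RPM_B
omega_A/omega_B = 1392 / 487
omega_A/omega_B = 1392/487

1392/487


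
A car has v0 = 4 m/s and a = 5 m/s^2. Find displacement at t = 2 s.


Given: v0 = 4 m/s, a = 5 m/s^2, t = 2 s
Using s = v0*t + (1/2)*a*t^2
s = 4*2 + (1/2)*5*2^2
s = 8 + (1/2)*20
s = 8 + 10
s = 18

18 m


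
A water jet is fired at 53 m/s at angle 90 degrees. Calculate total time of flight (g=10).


Given: v0 = 53 m/s, theta = 90 deg, g = 10 m/s^2
sin(90) = 1
Using T = 2*v0*sin(theta) / g
T = 2*53*1 / 10
T = 106 / 10
T = 53/5 s

53/5 s


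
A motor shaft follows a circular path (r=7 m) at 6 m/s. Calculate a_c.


Given: v = 6 m/s, r = 7 m
Using a_c = v^2 / r
a_c = 6^2 / 7
a_c = 36 / 7
a_c = 36/7 m/s^2

36/7 m/s^2


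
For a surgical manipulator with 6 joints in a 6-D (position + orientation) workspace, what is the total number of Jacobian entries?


Given: task space dimension = 6, joints = 6
Jacobian is a 6 x 6 matrix
Total entries = rows * columns
Total = 6 * 6
Total = 36

36


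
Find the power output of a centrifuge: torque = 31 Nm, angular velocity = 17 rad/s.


Given: tau = 31 Nm, omega = 17 rad/s
Using P = tau * omega
P = 31 * 17
P = 527 W

527 W


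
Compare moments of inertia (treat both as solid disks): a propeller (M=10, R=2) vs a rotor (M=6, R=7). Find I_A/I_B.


Given: M1=10 kg, R1=2 m, M2=6 kg, R2=7 m
For a disk: I = (1/2)*M*R^2, so I_A/I_B = (M1*R1^2)/(M2*R2^2)
M1*R1^2 = 10*4 = 40
M2*R2^2 = 6*49 = 294
I_A/I_B = 40/294 = 20/147

20/147


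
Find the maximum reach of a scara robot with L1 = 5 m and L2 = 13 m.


Given: L1 = 5 m, L2 = 13 m
For a 2-link planar arm, max reach = L1 + L2 (fully extended)
Max reach = 5 + 13
Max reach = 18 m

18 m


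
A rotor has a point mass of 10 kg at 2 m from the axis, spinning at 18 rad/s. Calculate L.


Given: m = 10 kg, r = 2 m, omega = 18 rad/s
For a point mass: I = m*r^2
I = 10*2^2 = 10*4 = 40
L = I*omega = 40*18
L = 720 kg*m^2/s

720 kg*m^2/s


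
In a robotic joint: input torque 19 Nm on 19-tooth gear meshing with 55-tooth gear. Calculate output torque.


Given: N1 = 19, N2 = 55, T1 = 19 Nm
Using T2/T1 = N2/N1
T2 = T1 * N2 / N1
T2 = 19 * 55 / 19
T2 = 1045 / 19
T2 = 55 Nm

55 Nm


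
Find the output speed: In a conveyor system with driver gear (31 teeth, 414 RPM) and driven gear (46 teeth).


Given: N1 = 31 teeth, w1 = 414 RPM, N2 = 46 teeth
Using N1*w1 = N2*w2
w2 = N1*w1 / N2
w2 = 31*414 / 46
w2 = 12834 / 46
w2 = 279 RPM

279 RPM


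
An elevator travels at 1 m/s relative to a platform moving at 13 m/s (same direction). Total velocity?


Given: object velocity = 1 m/s, platform velocity = 13 m/s (same direction)
Using classical velocity addition: v_total = v_object + v_platform
v_total = 1 + 13
v_total = 14 m/s

14 m/s


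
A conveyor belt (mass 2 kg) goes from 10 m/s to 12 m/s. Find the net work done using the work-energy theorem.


Given: m = 2 kg, v0 = 10 m/s, v = 12 m/s
Using W = (1/2)*m*(v^2 - v0^2)
v^2 = 12^2 = 144
v0^2 = 10^2 = 100
v^2 - v0^2 = 144 - 100 = 44
W = (1/2)*2*44 = 44 J

44 J


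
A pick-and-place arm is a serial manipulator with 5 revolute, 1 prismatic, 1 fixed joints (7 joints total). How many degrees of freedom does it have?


Given: serial robot with 5 revolute, 1 prismatic, 1 fixed joints
DOF contribution per joint type: revolute=1, prismatic=1, spherical=3, fixed=0
DOF = 5*1 + 1*1 + 1*0
DOF = 6

6


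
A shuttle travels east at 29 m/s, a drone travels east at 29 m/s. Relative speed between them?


Given: v_A = 29 m/s east, v_B = 29 m/s east
Both move in the same direction; relative speed = |v_A - v_B|
|29 - 29| = |0|
= 0 m/s

0 m/s


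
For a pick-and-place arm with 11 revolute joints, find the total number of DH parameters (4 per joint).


Given: 11 joints, 4 DH parameters per joint (d, theta, a, alpha)
Total DH parameters = number_of_joints * 4
Total = 11 * 4
Total = 44

44


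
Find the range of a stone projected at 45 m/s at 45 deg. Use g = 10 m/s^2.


Given: v0 = 45 m/s, theta = 45 deg, g = 10 m/s^2
sin(2*45) = sin(90) = 1
Using R = v0^2 * sin(2*theta) / g
R = 45^2 * 1 / 10
R = 2025 / 10
R = 405/2 m

405/2 m


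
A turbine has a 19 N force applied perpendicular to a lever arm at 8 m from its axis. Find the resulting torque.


Given: F = 19 N, r = 8 m, angle = 90 deg (perpendicular)
Using tau = F * r * sin(90)
sin(90) = 1
tau = 19 * 8 * 1
tau = 152 Nm

152 Nm


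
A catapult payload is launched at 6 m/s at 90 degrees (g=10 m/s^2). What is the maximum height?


Given: v0 = 6 m/s, theta = 90 deg, g = 10 m/s^2
sin^2(90) = 1
Using H = v0^2 * sin^2(theta) / (2*g)
H = 6^2 * 1 / (2*10)
H = 36 * 1 / 20
H = 36 / 20
H = 9/5 m

9/5 m


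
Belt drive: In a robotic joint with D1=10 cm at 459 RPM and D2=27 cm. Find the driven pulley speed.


Given: D1 = 10 cm, w1 = 459 RPM, D2 = 27 cm
Using D1*w1 = D2*w2
w2 = D1*w1 / D2
w2 = 10*459 / 27
w2 = 4590 / 27
w2 = 170 RPM

170 RPM


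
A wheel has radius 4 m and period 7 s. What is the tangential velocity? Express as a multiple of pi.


Given: radius r = 4 m, period T = 7 s
Using v = 2*pi*r / T
v = 2*pi*4 / 7
v = 8*pi / 7
v = 8/7*pi m/s

8/7*pi m/s


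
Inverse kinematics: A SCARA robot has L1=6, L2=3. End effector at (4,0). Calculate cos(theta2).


Given: L1 = 6, L2 = 3, target (x, y) = (4, 0)
Using cos(theta2) = (x^2 + y^2 - L1^2 - L2^2) / (2*L1*L2)
x^2 + y^2 = 4^2 + 0 = 16
L1^2 + L2^2 = 36 + 9 = 45
Numerator = 16 - 45 = -29
Denominator = 2*6*3 = 36
cos(theta2) = -29/36 = -29/36

-29/36


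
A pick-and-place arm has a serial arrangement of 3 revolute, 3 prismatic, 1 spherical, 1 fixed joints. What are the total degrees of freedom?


Given: serial robot with 3 revolute, 3 prismatic, 1 spherical, 1 fixed joints
DOF contribution per joint type: revolute=1, prismatic=1, spherical=3, fixed=0
DOF = 3*1 + 3*1 + 1*3 + 1*0
DOF = 9

9


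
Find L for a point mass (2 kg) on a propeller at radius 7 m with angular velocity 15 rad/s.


Given: m = 2 kg, r = 7 m, omega = 15 rad/s
For a point mass: I = m*r^2
I = 2*7^2 = 2*49 = 98
L = I*omega = 98*15
L = 1470 kg*m^2/s

1470 kg*m^2/s


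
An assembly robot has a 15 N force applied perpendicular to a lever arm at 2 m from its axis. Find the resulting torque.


Given: F = 15 N, r = 2 m, angle = 90 deg (perpendicular)
Using tau = F * r * sin(90)
sin(90) = 1
tau = 15 * 2 * 1
tau = 30 Nm

30 Nm


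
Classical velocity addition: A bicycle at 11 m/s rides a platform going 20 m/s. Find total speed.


Given: object velocity = 11 m/s, platform velocity = 20 m/s (same direction)
Using classical velocity addition: v_total = v_object + v_platform
v_total = 11 + 20
v_total = 31 m/s

31 m/s


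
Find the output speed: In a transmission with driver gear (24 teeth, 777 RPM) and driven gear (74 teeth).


Given: N1 = 24 teeth, w1 = 777 RPM, N2 = 74 teeth
Using N1*w1 = N2*w2
w2 = N1*w1 / N2
w2 = 24*777 / 74
w2 = 18648 / 74
w2 = 252 RPM

252 RPM


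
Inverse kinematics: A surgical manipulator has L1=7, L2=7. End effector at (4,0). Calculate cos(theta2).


Given: L1 = 7, L2 = 7, target (x, y) = (4, 0)
Using cos(theta2) = (x^2 + y^2 - L1^2 - L2^2) / (2*L1*L2)
x^2 + y^2 = 4^2 + 0 = 16
L1^2 + L2^2 = 49 + 49 = 98
Numerator = 16 - 98 = -82
Denominator = 2*7*7 = 98
cos(theta2) = -82/98 = -41/49

-41/49


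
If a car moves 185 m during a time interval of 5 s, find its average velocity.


Given: distance d = 185 m, time t = 5 s
Using v = d / t
v = 185 / 5
v = 37 m/s

37 m/s


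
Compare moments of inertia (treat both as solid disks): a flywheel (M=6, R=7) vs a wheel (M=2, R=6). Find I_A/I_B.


Given: M1=6 kg, R1=7 m, M2=2 kg, R2=6 m
For a disk: I = (1/2)*M*R^2, so I_A/I_B = (M1*R1^2)/(M2*R2^2)
M1*R1^2 = 6*49 = 294
M2*R2^2 = 2*36 = 72
I_A/I_B = 294/72 = 49/12

49/12


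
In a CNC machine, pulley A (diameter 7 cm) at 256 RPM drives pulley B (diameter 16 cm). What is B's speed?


Given: D1 = 7 cm, w1 = 256 RPM, D2 = 16 cm
Using D1*w1 = D2*w2
w2 = D1*w1 / D2
w2 = 7*256 / 16
w2 = 1792 / 16
w2 = 112 RPM

112 RPM


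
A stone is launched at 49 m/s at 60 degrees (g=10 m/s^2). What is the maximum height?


Given: v0 = 49 m/s, theta = 60 deg, g = 10 m/s^2
sin^2(60) = 3/4
Using H = v0^2 * sin^2(theta) / (2*g)
H = 49^2 * 3/4 / (2*10)
H = 2401 * 3/4 / 20
H = 7203/4 / 20
H = 7203/80 m

7203/80 m


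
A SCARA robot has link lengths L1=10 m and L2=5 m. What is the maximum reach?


Given: L1 = 10 m, L2 = 5 m
For a 2-link planar arm, max reach = L1 + L2 (fully extended)
Max reach = 10 + 5
Max reach = 15 m

15 m


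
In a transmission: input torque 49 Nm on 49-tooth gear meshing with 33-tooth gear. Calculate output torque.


Given: N1 = 49, N2 = 33, T1 = 49 Nm
Using T2/T1 = N2/N1
T2 = T1 * N2 / N1
T2 = 49 * 33 / 49
T2 = 1617 / 49
T2 = 33 Nm

33 Nm


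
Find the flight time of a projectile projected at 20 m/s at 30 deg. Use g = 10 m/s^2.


Given: v0 = 20 m/s, theta = 30 deg, g = 10 m/s^2
sin(30) = 1/2
Using T = 2*v0*sin(theta) / g
T = 2*20*1/2 / 10
T = 20 / 10
T = 2 s

2 s


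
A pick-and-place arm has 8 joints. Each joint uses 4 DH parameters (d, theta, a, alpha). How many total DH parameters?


Given: 8 joints, 4 DH parameters per joint (d, theta, a, alpha)
Total DH parameters = number_of_joints * 4
Total = 8 * 4
Total = 32

32
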